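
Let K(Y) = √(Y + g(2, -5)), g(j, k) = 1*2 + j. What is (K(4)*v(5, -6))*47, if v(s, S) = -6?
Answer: -564*√2 ≈ -797.62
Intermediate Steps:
g(j, k) = 2 + j
K(Y) = √(4 + Y) (K(Y) = √(Y + (2 + 2)) = √(Y + 4) = √(4 + Y))
(K(4)*v(5, -6))*47 = (√(4 + 4)*(-6))*47 = (√8*(-6))*47 = ((2*√2)*(-6))*47 = -12*√2*47 = -564*√2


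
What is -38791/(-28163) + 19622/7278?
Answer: 417467642/102485157 ≈ 4.0734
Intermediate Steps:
-38791/(-28163) + 19622/7278 = -38791*(-1/28163) + 19622*(1/7278) = 38791/28163 + 9811/3639 = 417467642/102485157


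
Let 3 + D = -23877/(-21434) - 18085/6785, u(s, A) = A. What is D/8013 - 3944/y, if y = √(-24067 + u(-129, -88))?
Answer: -18911929/33295088742 + 3944*I*√24155/24155 ≈ -0.00056801 + 25.377*I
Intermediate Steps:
D = -18911929/4155134 (D = -3 + (-23877/(-21434) - 18085/6785) = -3 + (-23877*(-1/21434) - 18085*1/6785) = -3 + (3411/3062 - 3617/1357) = -3 - 6446527/4155134 = -18911929/4155134 ≈ -4.5515)
y = I*√24155 (y = √(-24067 - 88) = √(-24155) = I*√24155 ≈ 155.42*I)
D/8013 - 3944/y = -18911929/4155134/8013 - 3944*(-I*√24155/24155) = -18911929/4155134*1/8013 - (-3944)*I*√24155/24155 = -18911929/33295088742 + 3944*I*√24155/24155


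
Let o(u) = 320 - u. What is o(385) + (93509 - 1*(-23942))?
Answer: 117386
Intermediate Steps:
o(385) + (93509 - 1*(-23942)) = (320 - 1*385) + (93509 - 1*(-23942)) = (320 - 385) + (93509 + 23942) = -65 + 117451 = 117386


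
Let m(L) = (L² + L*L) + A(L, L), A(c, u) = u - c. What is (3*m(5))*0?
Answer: 0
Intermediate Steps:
m(L) = 2*L² (m(L) = (L² + L*L) + (L - L) = (L² + L²) + 0 = 2*L² + 0 = 2*L²)
(3*m(5))*0 = (3*(2*5²))*0 = (3*(2*25))*0 = (3*50)*0 = 150*0 = 0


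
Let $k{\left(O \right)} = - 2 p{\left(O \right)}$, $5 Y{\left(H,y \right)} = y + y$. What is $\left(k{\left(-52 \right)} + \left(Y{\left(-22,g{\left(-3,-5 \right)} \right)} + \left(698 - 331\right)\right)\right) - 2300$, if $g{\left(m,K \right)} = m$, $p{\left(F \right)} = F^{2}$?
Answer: $- \frac{36711}{5} \approx -7342.2$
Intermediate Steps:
$Y{\left(H,y \right)} = \frac{2 y}{5}$ ($Y{\left(H,y \right)} = \frac{y + y}{5} = \frac{2 y}{5}$)
$k{\left(O \right)} = - 2 O^{2}$
$\left(k{\left(-52 \right)} + \left(Y{\left(-22,g{\left(-3,-5 \right)} \right)} + \left(698 - 331\right)\right)\right) - 2300 = \left(- 2 \left(-52\right)^{2} + \left(\frac{2}{5} \left(-3\right) + \left(698 - 331\right)\right)\right) - 2300 = \left(\left(-2\right) 2704 + \left(- \frac{6}{5} + \left(698 - 331\right)\right)\right) - 2300 = \left(-5408 + \left(- \frac{6}{5} + 367\right)\right) - 2300 = \left(-5408 + \frac{1829}{5}\right) - 2300 = - \frac{25211}{5} - 2300 = - \frac{36711}{5}$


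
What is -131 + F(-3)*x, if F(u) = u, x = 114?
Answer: -473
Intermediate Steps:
-131 + F(-3)*x = -131 - 3*114 = -131 - 342 = -473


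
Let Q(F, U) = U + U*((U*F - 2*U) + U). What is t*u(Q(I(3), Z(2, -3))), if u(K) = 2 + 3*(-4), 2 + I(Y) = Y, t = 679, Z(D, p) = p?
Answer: -6790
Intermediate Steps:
I(Y) = -2 + Y
Q(F, U) = U + U*(-U + F*U) (Q(F, U) = U + U*((F*U - 2*U) + U) = U + U*((-2*U + F*U) + U) = U + U*(-U + F*U))
u(K) = -10 (u(K) = 2 - 12 = -10)
t*u(Q(I(3), Z(2, -3))) = 679*(-10) = -6790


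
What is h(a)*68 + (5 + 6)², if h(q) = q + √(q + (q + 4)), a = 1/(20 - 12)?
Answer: 259/2 + 34*√17 ≈ 269.69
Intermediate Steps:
a = ⅛ (a = 1/8 = ⅛ ≈ 0.12500)
h(q) = q + √(4 + 2*q) (h(q) = q + √(q + (4 + q)) = q + √(4 + 2*q))
h(a)*68 + (5 + 6)² = (⅛ + √(4 + 2*(⅛)))*68 + (5 + 6)² = (⅛ + √(4 + ¼))*68 + 11² = (⅛ + √(17/4))*68 + 121 = (⅛ + √17/2)*68 + 121 = (17/2 + 34*√17) + 121 = 259/2 + 34*√17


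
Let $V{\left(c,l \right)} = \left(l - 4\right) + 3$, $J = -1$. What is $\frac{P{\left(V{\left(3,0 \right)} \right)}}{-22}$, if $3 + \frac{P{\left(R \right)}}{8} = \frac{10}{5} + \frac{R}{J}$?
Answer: $0$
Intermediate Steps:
$V{\left(c,l \right)} = -1 + l$ ($V{\left(c,l \right)} = \left(-4 + l\right) + 3 = -1 + l$)
$P{\left(R \right)} = -8 - 8 R$ ($P{\left(R \right)} = -24 + 8 \left(\frac{10}{5} + \frac{R}{-1}\right) = -24 + 8 \left(10 \cdot \frac{1}{5} + R \left(-1\right)\right) = -24 + 8 \left(2 - R\right) = -24 - \left(-16 + 8 R\right) = -8 - 8 R$)
$\frac{P{\left(V{\left(3,0 \right)} \right)}}{-22} = \frac{-8 - 8 \left(-1 + 0\right)}{-22} = \left(-8 - -8\right) \left(- \frac{1}{22}\right) = \left(-8 + 8\right) \left(- \frac{1}{22}\right) = 0 \left(- \frac{1}{22}\right) = 0$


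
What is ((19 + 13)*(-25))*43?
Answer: -34400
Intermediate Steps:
((19 + 13)*(-25))*43 = (32*(-25))*43 = -800*43 = -34400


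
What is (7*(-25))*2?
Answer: -350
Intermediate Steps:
(7*(-25))*2 = -175*2 = -350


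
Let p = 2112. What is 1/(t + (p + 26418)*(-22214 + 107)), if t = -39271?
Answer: -1/630751981 ≈ -1.5854e-9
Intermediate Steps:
1/(t + (p + 26418)*(-22214 + 107)) = 1/(-39271 + (2112 + 26418)*(-22214 + 107)) = 1/(-39271 + 28530*(-22107)) = 1/(-39271 - 630712710) = 1/(-630751981) = -1/630751981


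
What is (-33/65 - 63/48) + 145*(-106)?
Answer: -15986693/1040 ≈ -15372.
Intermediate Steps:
(-33/65 - 63/48) + 145*(-106) = (-33*1/65 - 63*1/48) - 15370 = (-33/65 - 21/16) - 15370 = -1893/1040 - 15370 = -15986693/1040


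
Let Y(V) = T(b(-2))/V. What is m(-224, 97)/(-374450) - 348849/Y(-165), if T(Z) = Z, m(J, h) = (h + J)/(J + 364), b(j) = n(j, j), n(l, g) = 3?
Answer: 1005824111985127/52423000 ≈ 1.9187e+7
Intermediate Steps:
b(j) = 3
m(J, h) = (J + h)/(364 + J)
Y(V) = 3/V
m(-224, 97)/(-374450) - 348849/Y(-165) = ((-224 + 97)/(364 - 224))/(-374450) - 348849/(3/(-165)) = (-127/140)*(-1/374450) - 348849/(3*(-1/165)) = ((1/140)*(-127))*(-1/374450) - 348849/(-1/55) = -127/140*(-1/374450) - 348849*(-55) = 127/52423000 + 19186695 = 1005824111985127/52423000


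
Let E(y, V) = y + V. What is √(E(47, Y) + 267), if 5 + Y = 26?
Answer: √335 ≈ 18.303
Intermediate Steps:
Y = 21 (Y = -5 + 26 = 21)
E(y, V) = V + y
√(E(47, Y) + 267) = √((21 + 47) + 267) = √(68 + 267) = √335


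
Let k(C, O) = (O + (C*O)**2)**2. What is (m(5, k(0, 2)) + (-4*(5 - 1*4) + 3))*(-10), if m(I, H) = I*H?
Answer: -190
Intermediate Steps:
k(C, O) = (O + C**2*O**2)**2
m(I, H) = H*I
(m(5, k(0, 2)) + (-4*(5 - 1*4) + 3))*(-10) = ((2**2*(1 + 2*0**2)**2)*5 + (-4*(5 - 1*4) + 3))*(-10) = ((4*(1 + 2*0)**2)*5 + (-4*(5 - 4) + 3))*(-10) = ((4*(1 + 0)**2)*5 + (-4*1 + 3))*(-10) = ((4*1**2)*5 + (-4 + 3))*(-10) = ((4*1)*5 - 1)*(-10) = (4*5 - 1)*(-10) = (20 - 1)*(-10) = 19*(-10) = -190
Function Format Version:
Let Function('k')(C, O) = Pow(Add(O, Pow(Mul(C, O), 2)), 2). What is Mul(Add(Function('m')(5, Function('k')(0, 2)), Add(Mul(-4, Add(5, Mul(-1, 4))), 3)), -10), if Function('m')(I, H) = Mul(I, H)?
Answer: -190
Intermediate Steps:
Function('k')(C, O) = Pow(Add(O, Mul(Pow(C, 2), Pow(O, 2))), 2)
Function('m')(I, H) = Mul(H, I)
Mul(Add(Function('m')(5, Function('k')(0, 2)), Add(Mul(-4, Add(5, Mul(-1, 4))), 3)), -10) = Mul(Add(Mul(Mul(Pow(2, 2), Pow(Add(1, Mul(2, Pow(0, 2))), 2)), 5), Add(Mul(-4, Add(5, Mul(-1, 4))), 3)), -10) = Mul(Add(Mul(Mul(4, Pow(Add(1, Mul(2, 0)), 2)), 5), Add(Mul(-4, Add(5, -4)), 3)), -10) = Mul(Add(Mul(Mul(4, Pow(Add(1, 0), 2)), 5), Add(Mul(-4, 1), 3)), -10) = Mul(Add(Mul(Mul(4, Pow(1, 2)), 5), Add(-4, 3)), -10) = Mul(Add(Mul(Mul(4, 1), 5), -1), -10) = Mul(Add(Mul(4, 5), -1), -10) = Mul(Add(20, -1), -10) = Mul(19, -10) = -190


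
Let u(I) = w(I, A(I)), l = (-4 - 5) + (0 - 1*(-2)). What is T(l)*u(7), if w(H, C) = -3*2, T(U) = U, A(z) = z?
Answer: 42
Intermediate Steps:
l = -7 (l = -9 + (0 + 2) = -9 + 2 = -7)
w(H, C) = -6
u(I) = -6
T(l)*u(7) = -7*(-6) = 42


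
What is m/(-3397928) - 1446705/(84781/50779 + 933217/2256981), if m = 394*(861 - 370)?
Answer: -17605820065025529116668/25350340830314791 ≈ -6.9450e+5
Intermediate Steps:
m = 193454 (m = 394*491 = 193454)
m/(-3397928) - 1446705/(84781/50779 + 933217/2256981) = 193454/(-3397928) - 1446705/(84781/50779 + 933217/2256981) = 193454*(-1/3397928) - 1446705/(84781*(1/50779) + 933217*(1/2256981)) = -96727/1698964 - 1446705/(84781/50779 + 933217/2256981) = -96727/1698964 - 1446705/238736932204/114607238199 = -96727/1698964 - 1446705*114607238199/238736932204 = -96727/1698964 - 165802864538684295/238736932204 = -17605820065025529116668/25350340830314791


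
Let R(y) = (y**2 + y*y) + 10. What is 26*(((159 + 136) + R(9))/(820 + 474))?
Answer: 6071/647 ≈ 9.3833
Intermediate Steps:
R(y) = 10 + 2*y**2 (R(y) = (y**2 + y**2) + 10 = 2*y**2 + 10 = 10 + 2*y**2)
26*(((159 + 136) + R(9))/(820 + 474)) = 26*(((159 + 136) + (10 + 2*9**2))/(820 + 474)) = 26*((295 + (10 + 2*81))/1294) = 26*((295 + (10 + 162))*(1/1294)) = 26*((295 + 172)*(1/1294)) = 26*(467*(1/1294)) = 26*(467/1294) = 6071/647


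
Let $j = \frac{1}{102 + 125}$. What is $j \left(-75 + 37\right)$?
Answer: $- \frac{38}{227} \approx -0.1674$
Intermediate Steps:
$j = \frac{1}{227} \approx 0.0044053$
$j \left(-75 + 37\right) = \frac{-75 + 37}{227} = \frac{1}{227} \left(-38\right) = - \frac{38}{227}$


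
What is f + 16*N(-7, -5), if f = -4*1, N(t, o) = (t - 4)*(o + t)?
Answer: 2108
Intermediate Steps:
N(t, o) = (-4 + t)*(o + t)
f = -4
f + 16*N(-7, -5) = -4 + 16*((-7)² - 4*(-5) - 4*(-7) - 5*(-7)) = -4 + 16*(49 + 20 + 28 + 35) = -4 + 16*132 = -4 + 2112 = 2108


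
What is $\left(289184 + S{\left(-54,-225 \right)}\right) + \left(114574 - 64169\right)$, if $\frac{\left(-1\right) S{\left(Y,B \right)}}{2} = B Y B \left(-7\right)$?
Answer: $-37932911$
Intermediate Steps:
$S{\left(Y,B \right)} = 14 Y B^{2}$ ($S{\left(Y,B \right)} = - 2 B Y B \left(-7\right) = - 2 B B Y \left(-7\right) = - 2 Y B^{2} \left(-7\right) = - 2 \left(- 7 Y B^{2}\right) = 14 Y B^{2}$)
$\left(289184 + S{\left(-54,-225 \right)}\right) + \left(114574 - 64169\right) = \left(289184 + 14 \left(-54\right) \left(-225\right)^{2}\right) + \left(114574 - 64169\right) = \left(289184 + 14 \left(-54\right) 50625\right) + 50405 = \left(289184 - 38272500\right) + 50405 = -37983316 + 50405 = -37932911$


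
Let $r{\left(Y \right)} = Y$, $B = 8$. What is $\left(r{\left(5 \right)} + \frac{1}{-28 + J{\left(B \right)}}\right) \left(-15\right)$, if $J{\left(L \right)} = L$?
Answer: $- \frac{297}{4} \approx -74.25$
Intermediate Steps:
$\left(r{\left(5 \right)} + \frac{1}{-28 + J{\left(B \right)}}\right) \left(-15\right) = \left(5 + \frac{1}{-28 + 8}\right) \left(-15\right) = \left(5 + \frac{1}{-20}\right) \left(-15\right) = \left(5 - \frac{1}{20}\right) \left(-15\right) = \frac{99}{20} \left(-15\right) = - \frac{297}{4}$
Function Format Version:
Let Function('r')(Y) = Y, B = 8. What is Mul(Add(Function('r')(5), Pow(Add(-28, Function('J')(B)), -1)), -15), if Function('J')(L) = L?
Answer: Rational(-297, 4) ≈ -74.250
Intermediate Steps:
Mul(Add(Function('r')(5), Pow(Add(-28, Function('J')(B)), -1)), -15) = Mul(Add(5, Pow(Add(-28, 8), -1)), -15) = Mul(Add(5, Pow(-20, -1)), -15) = Mul(Add(5, Rational(-1, 20)), -15) = Mul(Rational(99, 20), -15) = Rational(-297, 4)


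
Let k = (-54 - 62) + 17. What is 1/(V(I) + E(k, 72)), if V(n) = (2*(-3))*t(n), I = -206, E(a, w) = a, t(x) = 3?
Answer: -1/117 ≈ -0.0085470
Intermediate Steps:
k = -99 (k = -116 + 17 = -99)
V(n) = -18 (V(n) = (2*(-3))*3 = -6*3 = -18)
1/(V(I) + E(k, 72)) = 1/(-18 - 99) = 1/(-117) = -1/117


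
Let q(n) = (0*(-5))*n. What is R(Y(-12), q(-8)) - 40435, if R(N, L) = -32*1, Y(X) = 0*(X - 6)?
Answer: -40467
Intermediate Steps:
q(n) = 0 (q(n) = 0*n = 0)
Y(X) = 0 (Y(X) = 0*(-6 + X) = 0)
R(N, L) = -32
R(Y(-12), q(-8)) - 40435 = -32 - 40435 = -40467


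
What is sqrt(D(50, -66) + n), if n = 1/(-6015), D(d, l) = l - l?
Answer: I*sqrt(6015)/6015 ≈ 0.012894*I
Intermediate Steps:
D(d, l) = 0
n = -1/6015 ≈ -0.00016625
sqrt(D(50, -66) + n) = sqrt(0 - 1/6015) = sqrt(-1/6015) = I*sqrt(6015)/6015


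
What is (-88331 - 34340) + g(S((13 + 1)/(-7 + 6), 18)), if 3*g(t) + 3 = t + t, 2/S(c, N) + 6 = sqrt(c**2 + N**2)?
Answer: -14843310/121 + 2*sqrt(130)/363 ≈ -1.2267e+5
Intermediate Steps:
S(c, N) = 2/(-6 + sqrt(N**2 + c**2)) (S(c, N) = 2/(-6 + sqrt(c**2 + N**2)) = 2/(-6 + sqrt(N**2 + c**2)))
g(t) = -1 + 2*t/3 (g(t) = -1 + (t + t)/3 = -1 + (2*t)/3 = -1 + 2*t/3)
(-88331 - 34340) + g(S((13 + 1)/(-7 + 6), 18)) = (-88331 - 34340) + (-1 + 2*(2/(-6 + sqrt(18**2 + ((13 + 1)/(-7 + 6))**2)))/3) = -122671 + (-1 + 2*(2/(-6 + sqrt(324 + (14/(-1))**2)))/3) = -122671 + (-1 + 2*(2/(-6 + sqrt(324 + (14*(-1))**2)))/3) = -122671 + (-1 + 2*(2/(-6 + sqrt(324 + (-14)**2)))/3) = -122671 + (-1 + 2*(2/(-6 + sqrt(324 + 196)))/3) = -122671 + (-1 + 2*(2/(-6 + sqrt(520)))/3) = -122671 + (-1 + 2*(2/(-6 + 2*sqrt(130)))/3) = -122671 + (-1 + 4/(3*(-6 + 2*sqrt(130)))) = -122672 + 4/(3*(-6 + 2*sqrt(130)))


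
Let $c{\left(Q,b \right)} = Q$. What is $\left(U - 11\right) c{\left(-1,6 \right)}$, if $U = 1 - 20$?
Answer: $30$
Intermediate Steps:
$U = -19$ ($U = 1 - 20 = -19$)
$\left(U - 11\right) c{\left(-1,6 \right)} = \left(-19 - 11\right) \left(-1\right) = \left(-30\right) \left(-1\right) = 30$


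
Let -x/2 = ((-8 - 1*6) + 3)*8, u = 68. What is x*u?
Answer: 11968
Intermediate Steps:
x = 176 (x = -2*((-8 - 1*6) + 3)*8 = -2*((-8 - 6) + 3)*8 = -2*(-14 + 3)*8 = -(-22)*8 = -2*(-88) = 176)
x*u = 176*68 = 11968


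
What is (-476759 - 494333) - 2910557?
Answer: -3881649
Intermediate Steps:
(-476759 - 494333) - 2910557 = -971092 - 2910557 = -3881649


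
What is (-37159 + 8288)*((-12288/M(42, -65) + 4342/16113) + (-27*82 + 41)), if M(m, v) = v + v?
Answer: 62840623883393/1047345 ≈ 6.0000e+7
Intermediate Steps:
M(m, v) = 2*v
(-37159 + 8288)*((-12288/M(42, -65) + 4342/16113) + (-27*82 + 41)) = (-37159 + 8288)*((-12288/(2*(-65)) + 4342/16113) + (-27*82 + 41)) = -28871*((-12288/(-130) + 4342*(1/16113)) + (-2214 + 41)) = -28871*((-12288*(-1/130) + 4342/16113) - 2173) = -28871*((6144/65 + 4342/16113) - 2173) = -28871*(99280502/1047345 - 2173) = -28871*(-2176600183/1047345) = 62840623883393/1047345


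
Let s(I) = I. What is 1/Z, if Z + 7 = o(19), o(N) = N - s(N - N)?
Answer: 1/12 ≈ 0.083333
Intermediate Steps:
o(N) = N (o(N) = N - (N - N) = N - 1*0 = N + 0 = N)
Z = 12 (Z = -7 + 19 = 12)
1/Z = 1/12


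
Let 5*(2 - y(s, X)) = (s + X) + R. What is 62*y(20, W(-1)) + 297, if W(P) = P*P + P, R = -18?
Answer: 1981/5 ≈ 396.20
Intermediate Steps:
W(P) = P + P**2 (W(P) = P**2 + P = P + P**2)
y(s, X) = 28/5 - X/5 - s/5 (y(s, X) = 2 - ((s + X) - 18)/5 = 2 - ((X + s) - 18)/5 = 2 - (-18 + X + s)/5 = 2 + (18/5 - X/5 - s/5) = 28/5 - X/5 - s/5)
62*y(20, W(-1)) + 297 = 62*(28/5 - (-1)*(1 - 1)/5 - 1/5*20) + 297 = 62*(28/5 - (-1)*0/5 - 4) + 297 = 62*(28/5 - 1/5*0 - 4) + 297 = 62*(28/5 + 0 - 4) + 297 = 62*(8/5) + 297 = 496/5 + 297 = 1981/5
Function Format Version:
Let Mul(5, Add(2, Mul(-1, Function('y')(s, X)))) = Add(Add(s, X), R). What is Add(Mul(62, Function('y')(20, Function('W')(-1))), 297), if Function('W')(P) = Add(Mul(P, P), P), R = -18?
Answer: Rational(1981, 5) ≈ 396.20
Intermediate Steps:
Function('W')(P) = Add(P, Pow(P, 2)) (Function('W')(P) = Add(Pow(P, 2), P) = Add(P, Pow(P, 2)))
Function('y')(s, X) = Add(Rational(28, 5), Mul(Rational(-1, 5), X), Mul(Rational(-1, 5), s)) (Function('y')(s, X) = Add(2, Mul(Rational(-1, 5), Add(Add(s, X), -18))) = Add(2, Mul(Rational(-1, 5), Add(Add(X, s), -18))) = Add(2, Mul(Rational(-1, 5), Add(-18, X, s))) = Add(2, Add(Rational(18, 5), Mul(Rational(-1, 5), X), Mul(Rational(-1, 5), s))) = Add(Rational(28, 5), Mul(Rational(-1, 5), X), Mul(Rational(-1, 5), s)))
Add(Mul(62, Function('y')(20, Function('W')(-1))), 297) = Add(Mul(62, Add(Rational(28, 5), Mul(Rational(-1, 5), Mul(-1, Add(1, -1))), Mul(Rational(-1, 5), 20))), 297) = Add(Mul(62, Add(Rational(28, 5), Mul(Rational(-1, 5), Mul(-1, 0)), -4)), 297) = Add(Mul(62, Add(Rational(28, 5), Mul(Rational(-1, 5), 0), -4)), 297) = Add(Mul(62, Add(Rational(28, 5), 0, -4)), 297) = Add(Mul(62, Rational(8, 5)), 297) = Add(Rational(496, 5), 297) = Rational(1981, 5)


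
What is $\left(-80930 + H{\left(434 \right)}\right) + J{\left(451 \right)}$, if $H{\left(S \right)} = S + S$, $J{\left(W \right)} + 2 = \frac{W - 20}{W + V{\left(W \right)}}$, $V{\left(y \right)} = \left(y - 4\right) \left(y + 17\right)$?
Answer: $- \frac{16785176977}{209647} \approx -80064.0$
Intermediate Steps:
$V{\left(y \right)} = \left(-4 + y\right) \left(17 + y\right)$
$J{\left(W \right)} = -2 + \frac{-20 + W}{-68 + W^{2} + 14 W}$ ($J{\left(W \right)} = -2 + \frac{W - 20}{W + \left(-68 + W^{2} + 13 W\right)} = -2 + \frac{-20 + W}{-68 + W^{2} + 14 W}$)
$H{\left(S \right)} = 2 S$
$\left(-80930 + H{\left(434 \right)}\right) + J{\left(451 \right)} = \left(-80930 + 2 \cdot 434\right) + \frac{116 - 12177 - 2 \cdot 451^{2}}{-68 + 451^{2} + 14 \cdot 451} = \left(-80930 + 868\right) + \frac{116 - 12177 - 406802}{-68 + 203401 + 6314} = -80062 + \frac{116 - 12177 - 406802}{209647} = -80062 + \frac{1}{209647} \left(-418863\right) = -80062 - \frac{418863}{209647} = - \frac{16785176977}{209647}$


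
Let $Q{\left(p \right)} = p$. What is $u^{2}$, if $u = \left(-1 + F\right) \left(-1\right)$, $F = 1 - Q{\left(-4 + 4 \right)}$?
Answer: $0$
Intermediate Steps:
$F = 1$ ($F = 1 - \left(-4 + 4\right) = 1 - 0 = 1 + 0 = 1$)
$u = 0$ ($u = \left(-1 + 1\right) \left(-1\right) = 0 \left(-1\right) = 0$)
$u^{2} = 0^{2} = 0$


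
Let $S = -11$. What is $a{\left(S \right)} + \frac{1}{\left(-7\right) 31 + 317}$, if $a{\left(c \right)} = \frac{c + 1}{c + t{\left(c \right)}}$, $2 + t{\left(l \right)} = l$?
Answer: $\frac{32}{75} \approx 0.42667$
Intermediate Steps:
$t{\left(l \right)} = -2 + l$
$a{\left(c \right)} = \frac{1 + c}{-2 + 2 c}$ ($a{\left(c \right)} = \frac{c + 1}{c + \left(-2 + c\right)} = \frac{1 + c}{-2 + 2 c}$)
$a{\left(S \right)} + \frac{1}{\left(-7\right) 31 + 317} = \frac{1 - 11}{2 \left(-1 - 11\right)} + \frac{1}{\left(-7\right) 31 + 317} = \frac{1}{2} \frac{1}{-12} \left(-10\right) + \frac{1}{-217 + 317} = \frac{1}{2} \left(- \frac{1}{12}\right) \left(-10\right) + \frac{1}{100} = \frac{5}{12} + \frac{1}{100} = \frac{32}{75}$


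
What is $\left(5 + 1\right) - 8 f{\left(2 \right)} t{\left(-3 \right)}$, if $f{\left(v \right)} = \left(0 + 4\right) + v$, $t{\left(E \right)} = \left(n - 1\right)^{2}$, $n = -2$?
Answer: $-2592$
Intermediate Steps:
$t{\left(E \right)} = 9$ ($t{\left(E \right)} = \left(-2 - 1\right)^{2} = \left(-3\right)^{2} = 9$)
$f{\left(v \right)} = 4 + v$
$\left(5 + 1\right) - 8 f{\left(2 \right)} t{\left(-3 \right)} = \left(5 + 1\right) - 8 \left(4 + 2\right) 9 = 6 \left(-8\right) 6 \cdot 9 = 6 \left(\left(-48\right) 9\right) = 6 \left(-432\right) = -2592$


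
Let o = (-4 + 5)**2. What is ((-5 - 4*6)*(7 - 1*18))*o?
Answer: 319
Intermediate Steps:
o = 1 (o = 1**2 = 1)
((-5 - 4*6)*(7 - 1*18))*o = ((-5 - 4*6)*(7 - 1*18))*1 = ((-5 - 24)*(7 - 18))*1 = -29*(-11)*1 = 319*1 = 319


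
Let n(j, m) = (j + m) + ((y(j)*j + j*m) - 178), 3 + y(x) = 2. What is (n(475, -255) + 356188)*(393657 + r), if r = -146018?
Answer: 58103538570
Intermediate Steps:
y(x) = -1 (y(x) = -3 + 2 = -1)
n(j, m) = -178 + m + j*m (n(j, m) = (j + m) + ((-j + j*m) - 178) = (j + m) + (-178 - j + j*m) = -178 + m + j*m)
(n(475, -255) + 356188)*(393657 + r) = ((-178 - 255 + 475*(-255)) + 356188)*(393657 - 146018) = ((-178 - 255 - 121125) + 356188)*247639 = (-121558 + 356188)*247639 = 234630*247639 = 58103538570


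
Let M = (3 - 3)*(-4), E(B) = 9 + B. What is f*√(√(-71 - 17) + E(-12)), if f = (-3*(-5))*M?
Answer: 0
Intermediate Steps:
M = 0 (M = 0*(-4) = 0)
f = 0 (f = -3*(-5)*0 = 15*0 = 0)
f*√(√(-71 - 17) + E(-12)) = 0*√(√(-71 - 17) + (9 - 12)) = 0*√(√(-88) - 3) = 0*√(2*I*√22 - 3) = 0*√(-3 + 2*I*√22) = 0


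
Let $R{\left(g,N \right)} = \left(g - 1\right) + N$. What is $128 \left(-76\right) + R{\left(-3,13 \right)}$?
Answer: $-9719$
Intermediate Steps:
$R{\left(g,N \right)} = -1 + N + g$ ($R{\left(g,N \right)} = \left(-1 + g\right) + N = -1 + N + g$)
$128 \left(-76\right) + R{\left(-3,13 \right)} = 128 \left(-76\right) - -9 = -9728 + 9 = -9719$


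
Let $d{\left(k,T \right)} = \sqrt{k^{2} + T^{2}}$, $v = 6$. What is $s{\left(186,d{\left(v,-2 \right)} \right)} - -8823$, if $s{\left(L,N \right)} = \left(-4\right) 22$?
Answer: $8735$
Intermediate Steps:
$d{\left(k,T \right)} = \sqrt{T^{2} + k^{2}}$
$s{\left(L,N \right)} = -88$
$s{\left(186,d{\left(v,-2 \right)} \right)} - -8823 = -88 - -8823 = -88 + 8823 = 8735$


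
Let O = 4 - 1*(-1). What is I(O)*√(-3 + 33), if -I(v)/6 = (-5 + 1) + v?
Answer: -6*√30 ≈ -32.863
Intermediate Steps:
O = 5 (O = 4 + 1 = 5)
I(v) = 24 - 6*v (I(v) = -6*((-5 + 1) + v) = -6*(-4 + v) = 24 - 6*v)
I(O)*√(-3 + 33) = (24 - 6*5)*√(-3 + 33) = (24 - 30)*√30 = -6*√30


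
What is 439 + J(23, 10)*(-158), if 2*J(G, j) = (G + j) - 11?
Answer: -1299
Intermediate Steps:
J(G, j) = -11/2 + G/2 + j/2 (J(G, j) = ((G + j) - 11)/2 = (-11 + G + j)/2 = -11/2 + G/2 + j/2)
439 + J(23, 10)*(-158) = 439 + (-11/2 + (1/2)*23 + (1/2)*10)*(-158) = 439 + (-11/2 + 23/2 + 5)*(-158) = 439 + 11*(-158) = 439 - 1738 = -1299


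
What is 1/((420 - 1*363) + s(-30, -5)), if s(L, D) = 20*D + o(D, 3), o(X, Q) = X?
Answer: -1/48 ≈ -0.020833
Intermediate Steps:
s(L, D) = 21*D (s(L, D) = 20*D + D = 21*D)
1/((420 - 1*363) + s(-30, -5)) = 1/((420 - 1*363) + 21*(-5)) = 1/((420 - 363) - 105) = 1/(57 - 105) = 1/(-48) = -1/48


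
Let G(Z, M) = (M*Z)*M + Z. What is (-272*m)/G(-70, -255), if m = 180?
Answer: 2448/227591 ≈ 0.010756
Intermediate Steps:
G(Z, M) = Z + Z*M² (G(Z, M) = Z*M² + Z = Z + Z*M²)
(-272*m)/G(-70, -255) = (-272*180)/((-70*(1 + (-255)²))) = -48960*(-1/(70*(1 + 65025))) = -48960/((-70*65026)) = -48960/(-4551820) = -48960*(-1/4551820) = 2448/227591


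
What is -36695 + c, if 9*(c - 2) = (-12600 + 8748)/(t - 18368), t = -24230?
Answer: -781523993/21299 ≈ -36693.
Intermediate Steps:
c = 42812/21299 (c = 2 + ((-12600 + 8748)/(-24230 - 18368))/9 = 2 + (-3852/(-42598))/9 = 2 + (-3852*(-1/42598))/9 = 2 + (⅑)*(1926/21299) = 2 + 214/21299 = 42812/21299 ≈ 2.0100)
-36695 + c = -36695 + 42812/21299 = -781523993/21299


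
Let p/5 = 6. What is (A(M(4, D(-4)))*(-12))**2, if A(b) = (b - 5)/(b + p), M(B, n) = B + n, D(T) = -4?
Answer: 4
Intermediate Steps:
p = 30 (p = 5*6 = 30)
A(b) = (-5 + b)/(30 + b) (A(b) = (b - 5)/(b + 30) = (-5 + b)/(30 + b))
(A(M(4, D(-4)))*(-12))**2 = (((-5 + (4 - 4))/(30 + (4 - 4)))*(-12))**2 = (((-5 + 0)/(30 + 0))*(-12))**2 = ((-5/30)*(-12))**2 = (((1/30)*(-5))*(-12))**2 = (-1/6*(-12))**2 = 2**2 = 4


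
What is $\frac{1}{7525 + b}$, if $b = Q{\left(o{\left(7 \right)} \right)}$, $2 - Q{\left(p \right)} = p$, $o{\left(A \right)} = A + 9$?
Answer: $\frac{1}{7511} \approx 0.00013314$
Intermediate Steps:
$o{\left(A \right)} = 9 + A$
$Q{\left(p \right)} = 2 - p$
$b = -14$ ($b = 2 - \left(9 + 7\right) = 2 - 16 = -14$)
$\frac{1}{7525 + b} = \frac{1}{7525 - 14} = \frac{1}{7511}$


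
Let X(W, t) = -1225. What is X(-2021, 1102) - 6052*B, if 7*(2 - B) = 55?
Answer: 239557/7 ≈ 34222.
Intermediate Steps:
B = -41/7 (B = 2 - ⅐*55 = 2 - 55/7 = -41/7 ≈ -5.8571)
X(-2021, 1102) - 6052*B = -1225 - 6052*(-41)/7 = -1225 - 1*(-248132/7) = -1225 + 248132/7 = 239557/7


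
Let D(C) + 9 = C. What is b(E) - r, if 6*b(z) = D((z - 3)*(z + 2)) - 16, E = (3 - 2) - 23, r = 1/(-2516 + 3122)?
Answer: 23987/303 ≈ 79.165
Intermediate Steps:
r = 1/606 ≈ 0.0016502
D(C) = -9 + C
E = -22 (E = 1 - 23 = -22)
b(z) = -25/6 + (-3 + z)*(2 + z)/6 (b(z) = ((-9 + (z - 3)*(z + 2)) - 16)/6 = ((-9 + (-3 + z)*(2 + z)) - 16)/6 = (-25 + (-3 + z)*(2 + z))/6 = -25/6 + (-3 + z)*(2 + z)/6)
b(E) - r = (-31/6 - ⅙*(-22) + (⅙)*(-22)²) - 1*1/606 = (-31/6 + 11/3 + (⅙)*484) - 1/606 = (-31/6 + 11/3 + 242/3) - 1/606 = 475/6 - 1/606 = 23987/303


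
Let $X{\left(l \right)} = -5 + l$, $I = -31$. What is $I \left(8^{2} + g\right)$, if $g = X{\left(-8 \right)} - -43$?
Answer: $-2914$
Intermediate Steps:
$g = 30$ ($g = \left(-5 - 8\right) - -43 = -13 + 43 = 30$)
$I \left(8^{2} + g\right) = - 31 \left(8^{2} + 30\right) = - 31 \left(64 + 30\right) = \left(-31\right) 94 = -2914$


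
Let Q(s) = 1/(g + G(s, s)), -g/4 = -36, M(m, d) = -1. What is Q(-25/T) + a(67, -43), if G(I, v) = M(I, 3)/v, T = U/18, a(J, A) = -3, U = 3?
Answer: -64653/21601 ≈ -2.9931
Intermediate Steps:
g = 144 (g = -4*(-36) = 144)
T = 1/6 (T = 3/18 = 3*(1/18) = 1/6 ≈ 0.16667)
G(I, v) = -1/v
Q(s) = 1/(144 - 1/s)
Q(-25/T) + a(67, -43) = (-25/1/6)/(-1 + 144*(-25/1/6)) - 3 = (-25*6)/(-1 + 144*(-25*6)) - 3 = -150/(-1 + 144*(-150)) - 3 = -150/(-1 - 21600) - 3 = -150/(-21601) - 3 = -150*(-1/21601) - 3 = 150/21601 - 3 = -64653/21601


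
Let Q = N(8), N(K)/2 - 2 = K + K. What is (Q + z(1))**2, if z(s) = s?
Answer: 1369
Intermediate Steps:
N(K) = 4 + 4*K (N(K) = 4 + 2*(K + K) = 4 + 2*(2*K) = 4 + 4*K)
Q = 36 (Q = 4 + 4*8 = 4 + 32 = 36)
(Q + z(1))**2 = (36 + 1)**2 = 37**2 = 1369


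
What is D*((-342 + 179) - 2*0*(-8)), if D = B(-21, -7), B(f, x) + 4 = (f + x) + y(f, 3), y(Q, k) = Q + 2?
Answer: 8313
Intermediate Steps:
y(Q, k) = 2 + Q
B(f, x) = -2 + x + 2*f (B(f, x) = -4 + ((f + x) + (2 + f)) = -4 + (2 + x + 2*f) = -2 + x + 2*f)
D = -51 (D = -2 - 7 + 2*(-21) = -2 - 7 - 42 = -51)
D*((-342 + 179) - 2*0*(-8)) = -51*((-342 + 179) - 2*0*(-8)) = -51*(-163 + 0*(-8)) = -51*(-163 + 0) = -51*(-163) = 8313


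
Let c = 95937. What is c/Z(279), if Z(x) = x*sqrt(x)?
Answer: 31979*sqrt(31)/8649 ≈ 20.586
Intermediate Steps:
Z(x) = x**(3/2)
c/Z(279) = 95937/(279**(3/2)) = 95937/((837*sqrt(31))) = 95937*(sqrt(31)/25947) = 31979*sqrt(31)/8649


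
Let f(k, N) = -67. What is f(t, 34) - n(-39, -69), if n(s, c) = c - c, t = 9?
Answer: -67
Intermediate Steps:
n(s, c) = 0
f(t, 34) - n(-39, -69) = -67 - 1*0 = -67 + 0 = -67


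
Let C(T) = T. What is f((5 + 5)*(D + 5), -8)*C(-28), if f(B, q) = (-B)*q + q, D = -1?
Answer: -8736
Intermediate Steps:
f(B, q) = q - B*q (f(B, q) = -B*q + q = q - B*q)
f((5 + 5)*(D + 5), -8)*C(-28) = -8*(1 - (5 + 5)*(-1 + 5))*(-28) = -8*(1 - 10*4)*(-28) = -8*(1 - 1*40)*(-28) = -8*(1 - 40)*(-28) = -8*(-39)*(-28) = 312*(-28) = -8736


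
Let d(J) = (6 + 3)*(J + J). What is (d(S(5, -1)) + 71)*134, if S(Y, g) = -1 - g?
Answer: 9514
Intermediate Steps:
d(J) = 18*J (d(J) = 9*(2*J) = 18*J)
(d(S(5, -1)) + 71)*134 = (18*(-1 - 1*(-1)) + 71)*134 = (18*(-1 + 1) + 71)*134 = (18*0 + 71)*134 = (0 + 71)*134 = 71*134 = 9514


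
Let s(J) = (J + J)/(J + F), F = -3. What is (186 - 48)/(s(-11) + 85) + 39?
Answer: 4100/101 ≈ 40.594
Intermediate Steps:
s(J) = 2*J/(-3 + J) (s(J) = (J + J)/(J - 3) = (2*J)/(-3 + J) = 2*J/(-3 + J))
(186 - 48)/(s(-11) + 85) + 39 = (186 - 48)/(2*(-11)/(-3 - 11) + 85) + 39 = 138/(2*(-11)/(-14) + 85) + 39 = 138/(2*(-11)*(-1/14) + 85) + 39 = 138/(11/7 + 85) + 39 = 138/(606/7) + 39 = 138*(7/606) + 39 = 161/101 + 39 = 4100/101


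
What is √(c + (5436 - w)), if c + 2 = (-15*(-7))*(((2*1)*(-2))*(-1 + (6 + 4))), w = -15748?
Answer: √17402 ≈ 131.92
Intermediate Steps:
c = -3782 (c = -2 + (-15*(-7))*(((2*1)*(-2))*(-1 + (6 + 4))) = -2 + 105*((2*(-2))*(-1 + 10)) = -2 + 105*(-4*9) = -2 + 105*(-36) = -2 - 3780 = -3782)
√(c + (5436 - w)) = √(-3782 + (5436 - 1*(-15748))) = √(-3782 + (5436 + 15748)) = √(-3782 + 21184) = √17402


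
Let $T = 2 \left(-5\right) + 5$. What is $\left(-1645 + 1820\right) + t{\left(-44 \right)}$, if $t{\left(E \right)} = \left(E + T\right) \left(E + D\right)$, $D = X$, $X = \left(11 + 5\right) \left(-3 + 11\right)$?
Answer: $-3941$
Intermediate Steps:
$X = 128$ ($X = 16 \cdot 8 = 128$)
$T = -5$ ($T = -10 + 5 = -5$)
$D = 128$
$t{\left(E \right)} = \left(-5 + E\right) \left(128 + E\right)$ ($t{\left(E \right)} = \left(E - 5\right) \left(E + 128\right) = \left(-5 + E\right) \left(128 + E\right)$)
$\left(-1645 + 1820\right) + t{\left(-44 \right)} = \left(-1645 + 1820\right) + \left(-640 + \left(-44\right)^{2} + 123 \left(-44\right)\right) = 175 - 4116 = -3941$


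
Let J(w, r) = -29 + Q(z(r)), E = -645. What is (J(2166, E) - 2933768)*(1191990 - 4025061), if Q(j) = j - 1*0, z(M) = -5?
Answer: 8311669365942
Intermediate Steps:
Q(j) = j (Q(j) = j + 0 = j)
J(w, r) = -34 (J(w, r) = -29 - 5 = -34)
(J(2166, E) - 2933768)*(1191990 - 4025061) = (-34 - 2933768)*(1191990 - 4025061) = -2933802*(-2833071) = 8311669365942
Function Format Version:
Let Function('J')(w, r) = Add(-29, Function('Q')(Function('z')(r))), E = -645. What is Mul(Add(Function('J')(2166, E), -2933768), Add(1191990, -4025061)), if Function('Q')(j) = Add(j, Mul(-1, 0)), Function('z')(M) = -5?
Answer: 8311669365942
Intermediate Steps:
Function('Q')(j) = j (Function('Q')(j) = Add(j, 0) = j)
Function('J')(w, r) = -34 (Function('J')(w, r) = Add(-29, -5) = -34)
Mul(Add(Function('J')(2166, E), -2933768), Add(1191990, -4025061)) = Mul(Add(-34, -2933768), Add(1191990, -4025061)) = Mul(-2933802, -2833071) = 8311669365942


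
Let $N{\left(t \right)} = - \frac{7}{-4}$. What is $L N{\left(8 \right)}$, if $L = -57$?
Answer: $- \frac{399}{4} \approx -99.75$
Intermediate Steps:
$N{\left(t \right)} = \frac{7}{4}$ ($N{\left(t \right)} = \left(-7\right) \left(- \frac{1}{4}\right) = \frac{7}{4}$)
$L N{\left(8 \right)} = \left(-57\right) \frac{7}{4} = - \frac{399}{4}$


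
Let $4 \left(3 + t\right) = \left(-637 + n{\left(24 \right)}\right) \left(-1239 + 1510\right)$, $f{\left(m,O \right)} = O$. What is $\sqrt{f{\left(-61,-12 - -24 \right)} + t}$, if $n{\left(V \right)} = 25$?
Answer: $21 i \sqrt{94} \approx 203.6 i$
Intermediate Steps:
$t = -41466$ ($t = -3 + \frac{\left(-637 + 25\right) \left(-1239 + 1510\right)}{4} = -3 + \frac{\left(-612\right) 271}{4} = -3 + \frac{1}{4} \left(-165852\right) = -3 - 41463 = -41466$)
$\sqrt{f{\left(-61,-12 - -24 \right)} + t} = \sqrt{\left(-12 - -24\right) - 41466} = \sqrt{\left(-12 + 24\right) - 41466} = \sqrt{12 - 41466} = \sqrt{-41454} = 21 i \sqrt{94}$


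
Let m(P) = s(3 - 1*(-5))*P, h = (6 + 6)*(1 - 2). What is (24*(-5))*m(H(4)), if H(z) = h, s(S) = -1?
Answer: -1440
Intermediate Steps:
h = -12 (h = 12*(-1) = -12)
H(z) = -12
m(P) = -P
(24*(-5))*m(H(4)) = (24*(-5))*(-1*(-12)) = -120*12 = -1440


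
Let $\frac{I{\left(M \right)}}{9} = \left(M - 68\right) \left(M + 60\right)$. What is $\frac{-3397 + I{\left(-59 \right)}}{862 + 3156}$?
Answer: $- \frac{2270}{2009} \approx -1.1299$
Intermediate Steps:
$I{\left(M \right)} = 9 \left(-68 + M\right) \left(60 + M\right)$ ($I{\left(M \right)} = 9 \left(M - 68\right) \left(M + 60\right) = 9 \left(-68 + M\right) \left(60 + M\right)$)
$\frac{-3397 + I{\left(-59 \right)}}{862 + 3156} = \frac{-3397 - \left(32472 - 31329\right)}{862 + 3156} = \frac{-3397 + \left(-36720 + 4248 + 9 \cdot 3481\right)}{4018} = \left(-3397 + \left(-36720 + 4248 + 31329\right)\right) \frac{1}{4018} = \left(-3397 - 1143\right) \frac{1}{4018} = \left(-4540\right) \frac{1}{4018} = - \frac{2270}{2009}$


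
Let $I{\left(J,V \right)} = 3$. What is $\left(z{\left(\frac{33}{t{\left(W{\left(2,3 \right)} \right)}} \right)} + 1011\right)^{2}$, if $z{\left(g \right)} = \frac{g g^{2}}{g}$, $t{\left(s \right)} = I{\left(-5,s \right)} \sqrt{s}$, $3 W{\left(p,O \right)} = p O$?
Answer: $\frac{4592449}{4} \approx 1.1481 \cdot 10^{6}$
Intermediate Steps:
$W{\left(p,O \right)} = \frac{O p}{3}$ ($W{\left(p,O \right)} = \frac{p O}{3} = \frac{O p}{3}$)
$t{\left(s \right)} = 3 \sqrt{s}$
$z{\left(g \right)} = g^{2}$ ($z{\left(g \right)} = \frac{g^{3}}{g} = g^{2}$)
$\left(z{\left(\frac{33}{t{\left(W{\left(2,3 \right)} \right)}} \right)} + 1011\right)^{2} = \left(\left(\frac{33}{3 \sqrt{\frac{1}{3} \cdot 3 \cdot 2}}\right)^{2} + 1011\right)^{2} = \left(\left(\frac{33}{3 \sqrt{2}}\right)^{2} + 1011\right)^{2} = \left(\left(33 \frac{\sqrt{2}}{6}\right)^{2} + 1011\right)^{2} = \left(\left(\frac{11 \sqrt{2}}{2}\right)^{2} + 1011\right)^{2} = \left(\frac{121}{2} + 1011\right)^{2} = \left(\frac{2143}{2}\right)^{2} = \frac{4592449}{4}$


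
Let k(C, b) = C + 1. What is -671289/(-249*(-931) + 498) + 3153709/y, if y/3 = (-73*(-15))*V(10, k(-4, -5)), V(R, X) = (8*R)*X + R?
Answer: -137761401967/19503012150 ≈ -7.0636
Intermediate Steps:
k(C, b) = 1 + C
V(R, X) = R + 8*R*X (V(R, X) = 8*R*X + R = R + 8*R*X)
y = -755550 (y = 3*((-73*(-15))*(10*(1 + 8*(1 - 4)))) = 3*(1095*(10*(1 + 8*(-3)))) = 3*(1095*(10*(1 - 24))) = 3*(1095*(10*(-23))) = 3*(1095*(-230)) = 3*(-251850) = -755550)
-671289/(-249*(-931) + 498) + 3153709/y = -671289/(-249*(-931) + 498) + 3153709/(-755550) = -671289/(231819 + 498) + 3153709*(-1/755550) = -671289/232317 - 3153709/755550 = -671289*1/232317 - 3153709/755550 = -223763/77439 - 3153709/755550 = -137761401967/19503012150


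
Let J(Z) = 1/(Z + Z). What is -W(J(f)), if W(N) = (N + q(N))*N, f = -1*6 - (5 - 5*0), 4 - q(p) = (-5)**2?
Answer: -463/484 ≈ -0.95661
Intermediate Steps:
q(p) = -21 (q(p) = 4 - 1*(-5)**2 = 4 - 1*25 = 4 - 25 = -21)
f = -11 (f = -6 - (5 + 0) = -6 - 1*5 = -6 - 5 = -11)
J(Z) = 1/(2*Z)
W(N) = N*(-21 + N) (W(N) = (N - 21)*N = (-21 + N)*N = N*(-21 + N))
-W(J(f)) = -(1/2)/(-11)*(-21 + (1/2)/(-11)) = -(1/2)*(-1/11)*(-21 + (1/2)*(-1/11)) = -(-1)*(-21 - 1/22)/22 = -(-1)*(-463)/(22*22) = -1*463/484 = -463/484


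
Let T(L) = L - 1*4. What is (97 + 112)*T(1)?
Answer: -627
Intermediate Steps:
T(L) = -4 + L (T(L) = L - 4 = -4 + L)
(97 + 112)*T(1) = (97 + 112)*(-4 + 1) = 209*(-3) = -627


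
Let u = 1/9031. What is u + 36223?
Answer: 327129914/9031 ≈ 36223.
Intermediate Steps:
u = 1/9031 ≈ 0.00011073
u + 36223 = 1/9031 + 36223 = 327129914/9031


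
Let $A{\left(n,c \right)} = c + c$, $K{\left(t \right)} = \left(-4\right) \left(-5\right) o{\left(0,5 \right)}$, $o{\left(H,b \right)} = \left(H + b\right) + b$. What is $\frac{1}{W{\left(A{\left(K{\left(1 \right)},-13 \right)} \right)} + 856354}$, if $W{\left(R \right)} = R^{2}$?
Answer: $\frac{1}{857030} \approx 1.1668 \cdot 10^{-6}$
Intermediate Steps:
$o{\left(H,b \right)} = H + 2 b$
$K{\left(t \right)} = 200$ ($K{\left(t \right)} = \left(-4\right) \left(-5\right) \left(0 + 2 \cdot 5\right) = 20 \left(0 + 10\right) = 20 \cdot 10 = 200$)
$A{\left(n,c \right)} = 2 c$
$\frac{1}{W{\left(A{\left(K{\left(1 \right)},-13 \right)} \right)} + 856354} = \frac{1}{\left(2 \left(-13\right)\right)^{2} + 856354} = \frac{1}{\left(-26\right)^{2} + 856354} = \frac{1}{676 + 856354} = \frac{1}{857030}$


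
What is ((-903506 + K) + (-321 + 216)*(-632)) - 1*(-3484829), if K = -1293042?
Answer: 1354641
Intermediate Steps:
((-903506 + K) + (-321 + 216)*(-632)) - 1*(-3484829) = ((-903506 - 1293042) + (-321 + 216)*(-632)) - 1*(-3484829) = (-2196548 - 105*(-632)) + 3484829 = (-2196548 + 66360) + 3484829 = -2130188 + 3484829 = 1354641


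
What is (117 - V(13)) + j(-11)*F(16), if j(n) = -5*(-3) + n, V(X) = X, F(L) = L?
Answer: 168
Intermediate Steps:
j(n) = 15 + n
(117 - V(13)) + j(-11)*F(16) = (117 - 1*13) + (15 - 11)*16 = (117 - 13) + 4*16 = 104 + 64 = 168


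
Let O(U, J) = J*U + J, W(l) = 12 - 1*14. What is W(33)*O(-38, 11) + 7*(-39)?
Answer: 541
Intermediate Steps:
W(l) = -2 (W(l) = 12 - 14 = -2)
O(U, J) = J + J*U
W(33)*O(-38, 11) + 7*(-39) = -22*(1 - 38) + 7*(-39) = -22*(-37) - 273 = -2*(-407) - 273 = 814 - 273 = 541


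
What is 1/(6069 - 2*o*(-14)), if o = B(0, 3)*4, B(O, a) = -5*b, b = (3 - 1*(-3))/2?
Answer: 1/4389 ≈ 0.00022784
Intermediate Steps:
b = 3 (b = (3 + 3)*(½) = 6*(½) = 3)
B(O, a) = -15 (B(O, a) = -5*3 = -15)
o = -60 (o = -15*4 = -60)
1/(6069 - 2*o*(-14)) = 1/(6069 - 2*(-60)*(-14)) = 1/(6069 + 120*(-14)) = 1/(6069 - 1680) = 1/4389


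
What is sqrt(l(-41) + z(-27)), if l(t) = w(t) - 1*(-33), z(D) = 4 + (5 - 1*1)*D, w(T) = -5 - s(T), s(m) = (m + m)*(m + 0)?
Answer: 3*I*sqrt(382) ≈ 58.634*I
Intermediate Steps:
s(m) = 2*m**2 (s(m) = (2*m)*m = 2*m**2)
w(T) = -5 - 2*T**2
z(D) = 4 + 4*D (z(D) = 4 + (5 - 1)*D = 4 + 4*D)
l(t) = 28 - 2*t**2 (l(t) = (-5 - 2*t**2) - 1*(-33) = (-5 - 2*t**2) + 33 = 28 - 2*t**2)
sqrt(l(-41) + z(-27)) = sqrt((28 - 2*(-41)**2) + (4 + 4*(-27))) = sqrt((28 - 2*1681) + (4 - 108)) = sqrt((28 - 3362) - 104) = sqrt(-3334 - 104) = sqrt(-3438) = 3*I*sqrt(382)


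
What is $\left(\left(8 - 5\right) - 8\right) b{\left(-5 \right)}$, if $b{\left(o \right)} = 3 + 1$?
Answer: $-20$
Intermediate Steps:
$b{\left(o \right)} = 4$
$\left(\left(8 - 5\right) - 8\right) b{\left(-5 \right)} = \left(\left(8 - 5\right) - 8\right) 4 = \left(3 - 8\right) 4 = \left(-5\right) 4 = -20$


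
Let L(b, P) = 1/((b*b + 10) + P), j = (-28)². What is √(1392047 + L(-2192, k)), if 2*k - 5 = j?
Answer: √128572831662116002417/9610537 ≈ 1179.8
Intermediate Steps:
j = 784
k = 789/2 (k = 5/2 + (½)*784 = 5/2 + 392 = 789/2 ≈ 394.50)
L(b, P) = 1/(10 + P + b²) (L(b, P) = 1/((b² + 10) + P) = 1/((10 + b²) + P) = 1/(10 + P + b²))
√(1392047 + L(-2192, k)) = √(1392047 + 1/(10 + 789/2 + (-2192)²)) = √(1392047 + 1/(10 + 789/2 + 4804864)) = √(1392047 + 1/(9610537/2)) = √(1392047 + 2/9610537) = √(13378319199241/9610537) = √128572831662116002417/9610537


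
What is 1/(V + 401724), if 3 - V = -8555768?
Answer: 1/8957495 ≈ 1.1164e-7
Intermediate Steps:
V = 8555771 (V = 3 - 1*(-8555768) = 3 + 8555768 = 8555771)
1/(V + 401724) = 1/(8555771 + 401724) = 1/8957495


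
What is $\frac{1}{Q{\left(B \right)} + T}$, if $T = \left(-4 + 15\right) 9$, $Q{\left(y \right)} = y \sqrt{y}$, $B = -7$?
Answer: $\frac{99}{10144} + \frac{7 i \sqrt{7}}{10144} \approx 0.0097595 + 0.0018257 i$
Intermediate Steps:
$Q{\left(y \right)} = y^{\frac{3}{2}}$
$T = 99$ ($T = 11 \cdot 9 = 99$)
$\frac{1}{Q{\left(B \right)} + T} = \frac{1}{\left(-7\right)^{\frac{3}{2}} + 99} = \frac{1}{- 7 i \sqrt{7} + 99} = \frac{1}{99 - 7 i \sqrt{7}}$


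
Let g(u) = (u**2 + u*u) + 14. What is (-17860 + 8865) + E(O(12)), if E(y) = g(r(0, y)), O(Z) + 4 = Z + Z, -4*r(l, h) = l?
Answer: -8981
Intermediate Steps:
r(l, h) = -l/4
g(u) = 14 + 2*u**2 (g(u) = (u**2 + u**2) + 14 = 2*u**2 + 14 = 14 + 2*u**2)
O(Z) = -4 + 2*Z (O(Z) = -4 + (Z + Z) = -4 + 2*Z)
E(y) = 14 (E(y) = 14 + 2*(-1/4*0)**2 = 14 + 2*0**2 = 14 + 2*0 = 14 + 0 = 14)
(-17860 + 8865) + E(O(12)) = (-17860 + 8865) + 14 = -8995 + 14 = -8981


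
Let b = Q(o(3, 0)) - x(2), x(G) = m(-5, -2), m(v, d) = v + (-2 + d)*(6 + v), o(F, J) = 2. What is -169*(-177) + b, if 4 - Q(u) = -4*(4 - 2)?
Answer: 29934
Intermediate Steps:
Q(u) = 12 (Q(u) = 4 - (-4)*(4 - 2) = 4 - (-4)*2 = 4 - 1*(-8) = 4 + 8 = 12)
x(G) = -9 (x(G) = -12 - 1*(-5) + 6*(-2) - 2*(-5) = -12 + 5 - 12 + 10 = -9)
b = 21 (b = 12 - 1*(-9) = 12 + 9 = 21)
-169*(-177) + b = -169*(-177) + 21 = 29913 + 21 = 29934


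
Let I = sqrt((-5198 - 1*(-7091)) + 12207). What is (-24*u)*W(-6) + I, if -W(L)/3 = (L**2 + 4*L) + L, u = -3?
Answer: -1296 + 10*sqrt(141) ≈ -1177.3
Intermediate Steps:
W(L) = -15*L - 3*L**2 (W(L) = -3*((L**2 + 4*L) + L) = -3*(L**2 + 5*L) = -15*L - 3*L**2)
I = 10*sqrt(141) (I = sqrt((-5198 + 7091) + 12207) = sqrt(1893 + 12207) = sqrt(14100) = 10*sqrt(141) ≈ 118.74)
(-24*u)*W(-6) + I = (-24*(-3))*(-3*(-6)*(5 - 6)) + 10*sqrt(141) = 72*(-3*(-6)*(-1)) + 10*sqrt(141) = 72*(-18) + 10*sqrt(141) = -1296 + 10*sqrt(141)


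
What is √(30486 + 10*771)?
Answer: 6*√1061 ≈ 195.44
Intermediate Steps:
√(30486 + 10*771) = √(30486 + 7710) = √38196 = 6*√1061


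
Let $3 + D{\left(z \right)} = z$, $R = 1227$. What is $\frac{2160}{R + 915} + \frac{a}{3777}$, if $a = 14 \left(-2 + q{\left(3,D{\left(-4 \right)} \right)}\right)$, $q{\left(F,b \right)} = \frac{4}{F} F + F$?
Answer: $\frac{461570}{449463} \approx 1.0269$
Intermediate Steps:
$D{\left(z \right)} = -3 + z$
$q{\left(F,b \right)} = 4 + F$
$a = 70$ ($a = 14 \left(-2 + \left(4 + 3\right)\right) = 14 \left(-2 + 7\right) = 14 \cdot 5 = 70$)
$\frac{2160}{R + 915} + \frac{a}{3777} = \frac{2160}{1227 + 915} + \frac{70}{3777} = \frac{2160}{2142} + 70 \cdot \frac{1}{3777} = 2160 \cdot \frac{1}{2142} + \frac{70}{3777} = \frac{120}{119} + \frac{70}{3777} = \frac{461570}{449463}$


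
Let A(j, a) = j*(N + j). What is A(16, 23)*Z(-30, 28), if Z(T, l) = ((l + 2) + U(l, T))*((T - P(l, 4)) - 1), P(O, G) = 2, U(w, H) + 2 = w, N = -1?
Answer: -443520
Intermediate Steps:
U(w, H) = -2 + w
A(j, a) = j*(-1 + j)
Z(T, l) = 2*l*(-3 + T) (Z(T, l) = ((l + 2) + (-2 + l))*((T - 1*2) - 1) = ((2 + l) + (-2 + l))*((T - 2) - 1) = (2*l)*((-2 + T) - 1) = (2*l)*(-3 + T) = 2*l*(-3 + T))
A(16, 23)*Z(-30, 28) = (16*(-1 + 16))*(2*28*(-3 - 30)) = (16*15)*(2*28*(-33)) = 240*(-1848) = -443520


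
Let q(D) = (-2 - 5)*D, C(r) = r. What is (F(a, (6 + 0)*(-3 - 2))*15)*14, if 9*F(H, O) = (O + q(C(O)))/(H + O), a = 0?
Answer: -140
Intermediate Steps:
q(D) = -7*D
F(H, O) = -2*O/(3*(H + O)) (F(H, O) = ((O - 7*O)/(H + O))/9 = ((-6*O)/(H + O))/9 = (-6*O/(H + O))/9 = -2*O/(3*(H + O)))
(F(a, (6 + 0)*(-3 - 2))*15)*14 = (-2*(6 + 0)*(-3 - 2)/(3*0 + 3*((6 + 0)*(-3 - 2)))*15)*14 = (-2*6*(-5)/(0 + 3*(6*(-5)))*15)*14 = (-2*(-30)/(0 + 3*(-30))*15)*14 = (-2*(-30)/(0 - 90)*15)*14 = (-2*(-30)/(-90)*15)*14 = (-2*(-30)*(-1/90)*15)*14 = -⅔*15*14 = -10*14 = -140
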